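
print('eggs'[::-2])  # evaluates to sg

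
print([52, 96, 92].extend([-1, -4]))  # None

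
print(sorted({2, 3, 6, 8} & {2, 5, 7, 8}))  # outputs [2, 8]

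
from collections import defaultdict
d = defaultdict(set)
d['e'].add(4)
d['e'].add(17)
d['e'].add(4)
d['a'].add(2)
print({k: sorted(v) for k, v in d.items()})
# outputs {'e': [4, 17], 'a': [2]}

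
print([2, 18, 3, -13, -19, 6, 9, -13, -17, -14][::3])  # [2, -13, 9, -14]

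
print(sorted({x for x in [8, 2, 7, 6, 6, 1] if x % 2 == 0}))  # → [2, 6, 8]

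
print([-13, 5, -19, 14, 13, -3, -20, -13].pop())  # -13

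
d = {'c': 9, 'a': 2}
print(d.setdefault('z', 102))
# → 102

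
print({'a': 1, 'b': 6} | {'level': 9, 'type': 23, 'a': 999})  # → {'a': 999, 'b': 6, 'level': 9, 'type': 23}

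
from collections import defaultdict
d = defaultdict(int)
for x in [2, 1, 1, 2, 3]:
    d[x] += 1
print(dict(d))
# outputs {2: 2, 1: 2, 3: 1}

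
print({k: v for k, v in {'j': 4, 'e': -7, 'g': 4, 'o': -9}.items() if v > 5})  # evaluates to {}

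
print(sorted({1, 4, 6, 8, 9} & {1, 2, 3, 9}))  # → [1, 9]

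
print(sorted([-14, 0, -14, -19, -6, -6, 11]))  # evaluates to [-19, -14, -14, -6, -6, 0, 11]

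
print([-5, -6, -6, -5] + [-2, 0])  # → [-5, -6, -6, -5, -2, 0]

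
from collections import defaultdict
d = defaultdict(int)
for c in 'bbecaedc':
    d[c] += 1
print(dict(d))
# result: {'b': 2, 'e': 2, 'c': 2, 'a': 1, 'd': 1}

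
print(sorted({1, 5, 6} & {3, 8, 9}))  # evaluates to []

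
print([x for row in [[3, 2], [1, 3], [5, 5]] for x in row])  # [3, 2, 1, 3, 5, 5]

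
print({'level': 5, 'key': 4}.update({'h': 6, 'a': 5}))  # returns None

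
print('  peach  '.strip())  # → peach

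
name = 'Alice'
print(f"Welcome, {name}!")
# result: Welcome, Alice!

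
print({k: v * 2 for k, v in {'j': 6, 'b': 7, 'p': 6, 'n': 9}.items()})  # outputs {'j': 12, 'b': 14, 'p': 12, 'n': 18}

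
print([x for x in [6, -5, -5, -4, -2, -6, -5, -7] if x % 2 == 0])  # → [6, -4, -2, -6]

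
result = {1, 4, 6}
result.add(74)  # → {1, 4, 6, 74}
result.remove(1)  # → {4, 6, 74}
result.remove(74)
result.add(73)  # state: {4, 6, 73}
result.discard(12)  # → {4, 6, 73}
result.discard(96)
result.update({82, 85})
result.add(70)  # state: {4, 6, 70, 73, 82, 85}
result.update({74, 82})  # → {4, 6, 70, 73, 74, 82, 85}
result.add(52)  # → {4, 6, 52, 70, 73, 74, 82, 85}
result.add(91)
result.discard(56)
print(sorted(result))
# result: [4, 6, 52, 70, 73, 74, 82, 85, 91]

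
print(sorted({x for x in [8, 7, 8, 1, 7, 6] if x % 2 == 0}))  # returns [6, 8]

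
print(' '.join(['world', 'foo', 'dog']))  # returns world foo dog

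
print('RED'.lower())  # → red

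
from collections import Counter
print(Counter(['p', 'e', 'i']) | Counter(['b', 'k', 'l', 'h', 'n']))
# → Counter({'p': 1, 'e': 1, 'i': 1, 'b': 1, 'k': 1, 'l': 1, 'h': 1, 'n': 1})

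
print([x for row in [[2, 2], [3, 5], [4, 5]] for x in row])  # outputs [2, 2, 3, 5, 4, 5]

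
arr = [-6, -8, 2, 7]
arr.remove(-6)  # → [-8, 2, 7]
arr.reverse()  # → [7, 2, -8]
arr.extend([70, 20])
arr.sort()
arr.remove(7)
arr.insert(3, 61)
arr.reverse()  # [70, 61, 20, 2, -8]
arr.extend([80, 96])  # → [70, 61, 20, 2, -8, 80, 96]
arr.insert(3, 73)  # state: [70, 61, 20, 73, 2, -8, 80, 96]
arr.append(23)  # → [70, 61, 20, 73, 2, -8, 80, 96, 23]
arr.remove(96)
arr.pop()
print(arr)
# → [70, 61, 20, 73, 2, -8, 80]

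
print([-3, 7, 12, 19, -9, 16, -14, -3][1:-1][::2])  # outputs [7, 19, 16]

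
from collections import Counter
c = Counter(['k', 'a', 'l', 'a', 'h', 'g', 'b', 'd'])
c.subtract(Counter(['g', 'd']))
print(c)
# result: Counter({'a': 2, 'k': 1, 'l': 1, 'h': 1, 'b': 1, 'g': 0, 'd': 0})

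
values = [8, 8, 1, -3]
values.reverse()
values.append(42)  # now [-3, 1, 8, 8, 42]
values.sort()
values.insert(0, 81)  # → [81, -3, 1, 8, 8, 42]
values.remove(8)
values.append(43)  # [81, -3, 1, 8, 42, 43]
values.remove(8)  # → [81, -3, 1, 42, 43]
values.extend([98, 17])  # [81, -3, 1, 42, 43, 98, 17]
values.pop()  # 17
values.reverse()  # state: [98, 43, 42, 1, -3, 81]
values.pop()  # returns 81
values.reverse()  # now [-3, 1, 42, 43, 98]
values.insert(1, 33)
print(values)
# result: [-3, 33, 1, 42, 43, 98]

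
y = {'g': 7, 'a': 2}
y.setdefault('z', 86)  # 86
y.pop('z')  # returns 86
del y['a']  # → {'g': 7}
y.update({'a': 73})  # {'g': 7, 'a': 73}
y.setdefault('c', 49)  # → 49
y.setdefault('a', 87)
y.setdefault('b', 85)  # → 85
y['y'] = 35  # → {'g': 7, 'a': 73, 'c': 49, 'b': 85, 'y': 35}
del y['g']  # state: {'a': 73, 'c': 49, 'b': 85, 'y': 35}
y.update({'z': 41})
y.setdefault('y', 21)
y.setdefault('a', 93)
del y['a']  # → {'c': 49, 'b': 85, 'y': 35, 'z': 41}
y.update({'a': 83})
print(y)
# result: {'c': 49, 'b': 85, 'y': 35, 'z': 41, 'a': 83}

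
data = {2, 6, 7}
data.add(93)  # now {2, 6, 7, 93}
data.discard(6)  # {2, 7, 93}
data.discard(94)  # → {2, 7, 93}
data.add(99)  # {2, 7, 93, 99}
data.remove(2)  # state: {7, 93, 99}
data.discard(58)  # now {7, 93, 99}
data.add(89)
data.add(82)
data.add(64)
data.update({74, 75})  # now {7, 64, 74, 75, 82, 89, 93, 99}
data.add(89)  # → {7, 64, 74, 75, 82, 89, 93, 99}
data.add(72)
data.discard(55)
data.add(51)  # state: {7, 51, 64, 72, 74, 75, 82, 89, 93, 99}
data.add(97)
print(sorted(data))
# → [7, 51, 64, 72, 74, 75, 82, 89, 93, 97, 99]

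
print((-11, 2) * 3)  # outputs (-11, 2, -11, 2, -11, 2)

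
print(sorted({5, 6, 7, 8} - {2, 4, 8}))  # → [5, 6, 7]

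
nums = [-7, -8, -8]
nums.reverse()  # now [-8, -8, -7]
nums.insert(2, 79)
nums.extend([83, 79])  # [-8, -8, 79, -7, 83, 79]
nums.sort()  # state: [-8, -8, -7, 79, 79, 83]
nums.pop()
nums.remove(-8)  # [-8, -7, 79, 79]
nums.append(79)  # [-8, -7, 79, 79, 79]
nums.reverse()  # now [79, 79, 79, -7, -8]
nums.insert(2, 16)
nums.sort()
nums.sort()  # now [-8, -7, 16, 79, 79, 79]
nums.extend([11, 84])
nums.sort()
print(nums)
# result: [-8, -7, 11, 16, 79, 79, 79, 84]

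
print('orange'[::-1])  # egnaro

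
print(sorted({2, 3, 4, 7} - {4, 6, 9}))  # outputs [2, 3, 7]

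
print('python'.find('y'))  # 1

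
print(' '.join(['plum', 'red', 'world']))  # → plum red world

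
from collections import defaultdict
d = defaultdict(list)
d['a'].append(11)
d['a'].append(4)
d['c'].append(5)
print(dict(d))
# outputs {'a': [11, 4], 'c': [5]}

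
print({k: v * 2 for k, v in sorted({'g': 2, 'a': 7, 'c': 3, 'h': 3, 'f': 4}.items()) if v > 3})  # {'a': 14, 'f': 8}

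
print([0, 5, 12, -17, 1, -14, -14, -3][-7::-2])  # [5]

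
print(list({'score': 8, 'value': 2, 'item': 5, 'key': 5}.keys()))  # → ['score', 'value', 'item', 'key']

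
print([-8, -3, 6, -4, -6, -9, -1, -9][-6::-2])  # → [6, -8]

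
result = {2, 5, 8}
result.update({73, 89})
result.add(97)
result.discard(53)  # {2, 5, 8, 73, 89, 97}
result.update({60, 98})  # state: {2, 5, 8, 60, 73, 89, 97, 98}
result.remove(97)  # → {2, 5, 8, 60, 73, 89, 98}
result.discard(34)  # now {2, 5, 8, 60, 73, 89, 98}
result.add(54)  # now {2, 5, 8, 54, 60, 73, 89, 98}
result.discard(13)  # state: {2, 5, 8, 54, 60, 73, 89, 98}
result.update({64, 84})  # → {2, 5, 8, 54, 60, 64, 73, 84, 89, 98}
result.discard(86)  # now {2, 5, 8, 54, 60, 64, 73, 84, 89, 98}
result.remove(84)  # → {2, 5, 8, 54, 60, 64, 73, 89, 98}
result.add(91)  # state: {2, 5, 8, 54, 60, 64, 73, 89, 91, 98}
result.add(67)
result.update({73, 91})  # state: {2, 5, 8, 54, 60, 64, 67, 73, 89, 91, 98}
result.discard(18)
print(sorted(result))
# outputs [2, 5, 8, 54, 60, 64, 67, 73, 89, 91, 98]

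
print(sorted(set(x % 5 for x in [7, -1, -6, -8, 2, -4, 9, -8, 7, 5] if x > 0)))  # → [0, 2, 4]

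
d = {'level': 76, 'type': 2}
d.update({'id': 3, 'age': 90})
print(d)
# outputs {'level': 76, 'type': 2, 'id': 3, 'age': 90}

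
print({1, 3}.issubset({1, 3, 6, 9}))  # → True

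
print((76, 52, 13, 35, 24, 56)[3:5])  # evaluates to (35, 24)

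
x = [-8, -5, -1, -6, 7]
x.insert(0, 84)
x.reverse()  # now [7, -6, -1, -5, -8, 84]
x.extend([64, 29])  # [7, -6, -1, -5, -8, 84, 64, 29]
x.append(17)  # [7, -6, -1, -5, -8, 84, 64, 29, 17]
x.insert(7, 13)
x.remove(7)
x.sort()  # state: [-8, -6, -5, -1, 13, 17, 29, 64, 84]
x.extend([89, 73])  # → [-8, -6, -5, -1, 13, 17, 29, 64, 84, 89, 73]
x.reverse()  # [73, 89, 84, 64, 29, 17, 13, -1, -5, -6, -8]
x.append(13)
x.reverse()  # [13, -8, -6, -5, -1, 13, 17, 29, 64, 84, 89, 73]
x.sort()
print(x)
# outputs [-8, -6, -5, -1, 13, 13, 17, 29, 64, 73, 84, 89]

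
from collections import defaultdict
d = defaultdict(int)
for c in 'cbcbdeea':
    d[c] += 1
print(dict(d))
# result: {'c': 2, 'b': 2, 'd': 1, 'e': 2, 'a': 1}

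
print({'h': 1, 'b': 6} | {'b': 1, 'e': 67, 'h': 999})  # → {'h': 999, 'b': 1, 'e': 67}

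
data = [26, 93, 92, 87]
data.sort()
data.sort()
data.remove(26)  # [87, 92, 93]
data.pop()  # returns 93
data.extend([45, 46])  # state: [87, 92, 45, 46]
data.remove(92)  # [87, 45, 46]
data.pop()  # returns 46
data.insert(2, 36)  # [87, 45, 36]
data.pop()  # 36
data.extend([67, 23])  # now [87, 45, 67, 23]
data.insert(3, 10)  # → [87, 45, 67, 10, 23]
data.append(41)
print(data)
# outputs [87, 45, 67, 10, 23, 41]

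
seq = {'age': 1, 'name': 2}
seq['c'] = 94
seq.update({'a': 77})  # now {'age': 1, 'name': 2, 'c': 94, 'a': 77}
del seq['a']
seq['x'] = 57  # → {'age': 1, 'name': 2, 'c': 94, 'x': 57}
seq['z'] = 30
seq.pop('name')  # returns 2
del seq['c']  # {'age': 1, 'x': 57, 'z': 30}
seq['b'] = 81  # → {'age': 1, 'x': 57, 'z': 30, 'b': 81}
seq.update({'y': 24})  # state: {'age': 1, 'x': 57, 'z': 30, 'b': 81, 'y': 24}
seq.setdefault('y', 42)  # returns 24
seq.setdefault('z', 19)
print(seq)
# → {'age': 1, 'x': 57, 'z': 30, 'b': 81, 'y': 24}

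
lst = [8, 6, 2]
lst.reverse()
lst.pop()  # 8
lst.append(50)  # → [2, 6, 50]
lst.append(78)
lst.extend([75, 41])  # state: [2, 6, 50, 78, 75, 41]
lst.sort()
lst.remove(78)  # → [2, 6, 41, 50, 75]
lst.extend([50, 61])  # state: [2, 6, 41, 50, 75, 50, 61]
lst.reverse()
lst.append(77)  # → [61, 50, 75, 50, 41, 6, 2, 77]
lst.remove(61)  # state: [50, 75, 50, 41, 6, 2, 77]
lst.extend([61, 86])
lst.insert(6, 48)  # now [50, 75, 50, 41, 6, 2, 48, 77, 61, 86]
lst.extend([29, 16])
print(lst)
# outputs [50, 75, 50, 41, 6, 2, 48, 77, 61, 86, 29, 16]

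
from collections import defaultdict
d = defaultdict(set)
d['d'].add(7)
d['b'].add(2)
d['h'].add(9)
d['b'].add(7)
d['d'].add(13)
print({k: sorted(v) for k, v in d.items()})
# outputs {'d': [7, 13], 'b': [2, 7], 'h': [9]}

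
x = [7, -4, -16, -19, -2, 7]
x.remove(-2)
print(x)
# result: [7, -4, -16, -19, 7]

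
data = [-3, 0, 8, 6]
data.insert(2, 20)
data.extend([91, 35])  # [-3, 0, 20, 8, 6, 91, 35]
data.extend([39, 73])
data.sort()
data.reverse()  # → [91, 73, 39, 35, 20, 8, 6, 0, -3]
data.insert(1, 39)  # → [91, 39, 73, 39, 35, 20, 8, 6, 0, -3]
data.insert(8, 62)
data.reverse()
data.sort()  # [-3, 0, 6, 8, 20, 35, 39, 39, 62, 73, 91]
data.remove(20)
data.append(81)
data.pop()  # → 81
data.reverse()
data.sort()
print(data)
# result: [-3, 0, 6, 8, 35, 39, 39, 62, 73, 91]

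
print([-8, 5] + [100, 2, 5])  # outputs [-8, 5, 100, 2, 5]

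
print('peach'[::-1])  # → hcaep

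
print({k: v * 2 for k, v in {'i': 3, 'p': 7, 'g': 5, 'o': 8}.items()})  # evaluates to {'i': 6, 'p': 14, 'g': 10, 'o': 16}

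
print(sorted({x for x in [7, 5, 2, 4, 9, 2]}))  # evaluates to [2, 4, 5, 7, 9]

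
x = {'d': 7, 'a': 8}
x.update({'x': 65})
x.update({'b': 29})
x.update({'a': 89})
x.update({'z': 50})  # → {'d': 7, 'a': 89, 'x': 65, 'b': 29, 'z': 50}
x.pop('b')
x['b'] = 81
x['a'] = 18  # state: {'d': 7, 'a': 18, 'x': 65, 'z': 50, 'b': 81}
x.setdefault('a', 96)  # 18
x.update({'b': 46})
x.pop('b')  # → 46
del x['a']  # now {'d': 7, 'x': 65, 'z': 50}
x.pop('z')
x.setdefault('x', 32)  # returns 65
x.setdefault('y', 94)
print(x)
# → {'d': 7, 'x': 65, 'y': 94}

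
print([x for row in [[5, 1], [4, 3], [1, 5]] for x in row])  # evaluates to [5, 1, 4, 3, 1, 5]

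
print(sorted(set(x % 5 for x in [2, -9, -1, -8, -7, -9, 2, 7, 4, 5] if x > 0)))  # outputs [0, 2, 4]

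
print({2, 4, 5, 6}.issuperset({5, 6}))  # True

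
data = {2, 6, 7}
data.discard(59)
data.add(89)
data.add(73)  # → {2, 6, 7, 73, 89}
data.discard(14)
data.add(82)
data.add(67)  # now {2, 6, 7, 67, 73, 82, 89}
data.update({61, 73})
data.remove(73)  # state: {2, 6, 7, 61, 67, 82, 89}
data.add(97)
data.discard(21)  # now {2, 6, 7, 61, 67, 82, 89, 97}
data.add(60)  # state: {2, 6, 7, 60, 61, 67, 82, 89, 97}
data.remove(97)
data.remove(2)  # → {6, 7, 60, 61, 67, 82, 89}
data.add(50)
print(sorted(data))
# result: [6, 7, 50, 60, 61, 67, 82, 89]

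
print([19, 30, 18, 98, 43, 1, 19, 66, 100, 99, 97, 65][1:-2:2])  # [30, 98, 1, 66, 99]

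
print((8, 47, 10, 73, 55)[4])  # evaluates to 55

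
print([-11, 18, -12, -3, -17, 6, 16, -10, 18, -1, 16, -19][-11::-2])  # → [18]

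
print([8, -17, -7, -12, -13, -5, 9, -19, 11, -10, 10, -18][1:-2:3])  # [-17, -13, -19]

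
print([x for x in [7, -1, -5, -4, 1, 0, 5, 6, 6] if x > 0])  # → [7, 1, 5, 6, 6]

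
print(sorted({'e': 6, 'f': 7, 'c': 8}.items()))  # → [('c', 8), ('e', 6), ('f', 7)]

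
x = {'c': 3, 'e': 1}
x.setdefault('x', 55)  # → 55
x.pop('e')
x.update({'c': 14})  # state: {'c': 14, 'x': 55}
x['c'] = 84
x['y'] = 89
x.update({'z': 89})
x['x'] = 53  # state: {'c': 84, 'x': 53, 'y': 89, 'z': 89}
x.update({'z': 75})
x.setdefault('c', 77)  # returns 84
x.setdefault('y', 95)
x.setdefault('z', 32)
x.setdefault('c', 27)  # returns 84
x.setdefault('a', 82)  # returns 82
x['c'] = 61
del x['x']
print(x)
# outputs {'c': 61, 'y': 89, 'z': 75, 'a': 82}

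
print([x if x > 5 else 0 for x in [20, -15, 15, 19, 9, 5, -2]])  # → [20, 0, 15, 19, 9, 0, 0]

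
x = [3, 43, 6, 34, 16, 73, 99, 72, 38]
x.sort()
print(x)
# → [3, 6, 16, 34, 38, 43, 72, 73, 99]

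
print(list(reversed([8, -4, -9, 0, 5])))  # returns [5, 0, -9, -4, 8]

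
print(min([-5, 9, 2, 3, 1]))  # -5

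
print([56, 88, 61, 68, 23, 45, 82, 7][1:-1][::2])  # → [88, 68, 45]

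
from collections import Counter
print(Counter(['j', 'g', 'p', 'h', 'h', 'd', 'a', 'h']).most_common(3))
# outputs [('h', 3), ('j', 1), ('g', 1)]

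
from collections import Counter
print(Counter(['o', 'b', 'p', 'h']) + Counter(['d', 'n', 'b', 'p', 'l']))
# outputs Counter({'b': 2, 'p': 2, 'o': 1, 'h': 1, 'd': 1, 'n': 1, 'l': 1})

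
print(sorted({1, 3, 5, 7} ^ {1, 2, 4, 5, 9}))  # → [2, 3, 4, 7, 9]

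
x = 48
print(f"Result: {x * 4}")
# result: Result: 192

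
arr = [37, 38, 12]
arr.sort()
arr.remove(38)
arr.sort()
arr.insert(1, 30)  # [12, 30, 37]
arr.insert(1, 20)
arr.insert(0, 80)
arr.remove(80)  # [12, 20, 30, 37]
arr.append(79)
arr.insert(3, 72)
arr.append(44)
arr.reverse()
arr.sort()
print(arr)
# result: [12, 20, 30, 37, 44, 72, 79]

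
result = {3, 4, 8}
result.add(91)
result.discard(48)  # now {3, 4, 8, 91}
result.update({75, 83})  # {3, 4, 8, 75, 83, 91}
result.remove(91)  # {3, 4, 8, 75, 83}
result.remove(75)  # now {3, 4, 8, 83}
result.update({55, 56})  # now {3, 4, 8, 55, 56, 83}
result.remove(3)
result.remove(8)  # {4, 55, 56, 83}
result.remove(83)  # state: {4, 55, 56}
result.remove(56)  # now {4, 55}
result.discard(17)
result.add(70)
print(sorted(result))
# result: [4, 55, 70]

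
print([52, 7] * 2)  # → [52, 7, 52, 7]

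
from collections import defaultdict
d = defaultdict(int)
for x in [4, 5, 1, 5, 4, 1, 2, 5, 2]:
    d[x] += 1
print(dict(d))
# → {4: 2, 5: 3, 1: 2, 2: 2}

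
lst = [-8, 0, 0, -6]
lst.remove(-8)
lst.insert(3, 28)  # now [0, 0, -6, 28]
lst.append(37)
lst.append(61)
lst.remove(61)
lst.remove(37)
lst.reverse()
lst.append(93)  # [28, -6, 0, 0, 93]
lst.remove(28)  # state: [-6, 0, 0, 93]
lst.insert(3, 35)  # [-6, 0, 0, 35, 93]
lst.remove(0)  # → [-6, 0, 35, 93]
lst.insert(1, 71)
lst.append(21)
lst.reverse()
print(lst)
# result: [21, 93, 35, 0, 71, -6]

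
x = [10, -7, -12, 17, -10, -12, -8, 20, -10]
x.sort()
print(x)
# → [-12, -12, -10, -10, -8, -7, 10, 17, 20]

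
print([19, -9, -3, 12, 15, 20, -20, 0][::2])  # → [19, -3, 15, -20]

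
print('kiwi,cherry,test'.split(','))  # ['kiwi', 'cherry', 'test']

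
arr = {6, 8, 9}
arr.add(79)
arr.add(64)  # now {6, 8, 9, 64, 79}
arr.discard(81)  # {6, 8, 9, 64, 79}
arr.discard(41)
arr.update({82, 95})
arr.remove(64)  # {6, 8, 9, 79, 82, 95}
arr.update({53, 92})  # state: {6, 8, 9, 53, 79, 82, 92, 95}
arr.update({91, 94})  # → {6, 8, 9, 53, 79, 82, 91, 92, 94, 95}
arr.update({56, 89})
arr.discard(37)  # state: {6, 8, 9, 53, 56, 79, 82, 89, 91, 92, 94, 95}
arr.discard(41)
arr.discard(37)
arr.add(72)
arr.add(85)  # {6, 8, 9, 53, 56, 72, 79, 82, 85, 89, 91, 92, 94, 95}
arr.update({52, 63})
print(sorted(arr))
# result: [6, 8, 9, 52, 53, 56, 63, 72, 79, 82, 85, 89, 91, 92, 94, 95]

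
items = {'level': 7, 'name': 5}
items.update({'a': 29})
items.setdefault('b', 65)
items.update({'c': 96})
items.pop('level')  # 7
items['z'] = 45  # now {'name': 5, 'a': 29, 'b': 65, 'c': 96, 'z': 45}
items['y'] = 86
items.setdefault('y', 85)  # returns 86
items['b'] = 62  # {'name': 5, 'a': 29, 'b': 62, 'c': 96, 'z': 45, 'y': 86}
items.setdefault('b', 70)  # 62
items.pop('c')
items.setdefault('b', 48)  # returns 62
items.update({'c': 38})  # {'name': 5, 'a': 29, 'b': 62, 'z': 45, 'y': 86, 'c': 38}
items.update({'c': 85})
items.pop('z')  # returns 45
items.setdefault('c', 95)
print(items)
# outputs {'name': 5, 'a': 29, 'b': 62, 'y': 86, 'c': 85}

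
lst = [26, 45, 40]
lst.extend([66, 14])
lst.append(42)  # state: [26, 45, 40, 66, 14, 42]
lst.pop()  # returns 42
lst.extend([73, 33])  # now [26, 45, 40, 66, 14, 73, 33]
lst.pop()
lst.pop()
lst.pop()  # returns 14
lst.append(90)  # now [26, 45, 40, 66, 90]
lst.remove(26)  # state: [45, 40, 66, 90]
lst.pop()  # 90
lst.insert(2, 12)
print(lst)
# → [45, 40, 12, 66]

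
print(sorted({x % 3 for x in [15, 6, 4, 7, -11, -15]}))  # [0, 1]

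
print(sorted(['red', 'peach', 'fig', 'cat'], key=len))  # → ['red', 'fig', 'cat', 'peach']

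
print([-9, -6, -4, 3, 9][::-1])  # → [9, 3, -4, -6, -9]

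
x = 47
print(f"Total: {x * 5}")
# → Total: 235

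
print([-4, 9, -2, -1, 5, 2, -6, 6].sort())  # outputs None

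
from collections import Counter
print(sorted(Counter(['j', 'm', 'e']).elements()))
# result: ['e', 'j', 'm']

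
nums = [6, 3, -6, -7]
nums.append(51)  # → [6, 3, -6, -7, 51]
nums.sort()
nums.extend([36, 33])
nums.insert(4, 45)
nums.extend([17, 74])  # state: [-7, -6, 3, 6, 45, 51, 36, 33, 17, 74]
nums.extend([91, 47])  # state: [-7, -6, 3, 6, 45, 51, 36, 33, 17, 74, 91, 47]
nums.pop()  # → 47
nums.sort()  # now [-7, -6, 3, 6, 17, 33, 36, 45, 51, 74, 91]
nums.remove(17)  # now [-7, -6, 3, 6, 33, 36, 45, 51, 74, 91]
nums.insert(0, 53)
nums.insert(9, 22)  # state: [53, -7, -6, 3, 6, 33, 36, 45, 51, 22, 74, 91]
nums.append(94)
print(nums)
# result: [53, -7, -6, 3, 6, 33, 36, 45, 51, 22, 74, 91, 94]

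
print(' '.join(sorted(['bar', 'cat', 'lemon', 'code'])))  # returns bar cat code lemon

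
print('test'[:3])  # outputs tes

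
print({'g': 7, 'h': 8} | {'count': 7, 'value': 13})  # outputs {'g': 7, 'h': 8, 'count': 7, 'value': 13}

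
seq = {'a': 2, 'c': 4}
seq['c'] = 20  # {'a': 2, 'c': 20}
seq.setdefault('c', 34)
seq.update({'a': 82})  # {'a': 82, 'c': 20}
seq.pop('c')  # 20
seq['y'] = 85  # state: {'a': 82, 'y': 85}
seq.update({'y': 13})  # {'a': 82, 'y': 13}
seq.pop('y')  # 13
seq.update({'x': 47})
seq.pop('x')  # 47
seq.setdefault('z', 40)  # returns 40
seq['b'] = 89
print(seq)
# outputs {'a': 82, 'z': 40, 'b': 89}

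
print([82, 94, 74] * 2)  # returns [82, 94, 74, 82, 94, 74]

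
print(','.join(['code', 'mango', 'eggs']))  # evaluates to code,mango,eggs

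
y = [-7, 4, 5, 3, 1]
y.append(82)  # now [-7, 4, 5, 3, 1, 82]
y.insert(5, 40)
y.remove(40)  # [-7, 4, 5, 3, 1, 82]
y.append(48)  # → [-7, 4, 5, 3, 1, 82, 48]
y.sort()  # [-7, 1, 3, 4, 5, 48, 82]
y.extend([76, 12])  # [-7, 1, 3, 4, 5, 48, 82, 76, 12]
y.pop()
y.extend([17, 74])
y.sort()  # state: [-7, 1, 3, 4, 5, 17, 48, 74, 76, 82]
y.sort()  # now [-7, 1, 3, 4, 5, 17, 48, 74, 76, 82]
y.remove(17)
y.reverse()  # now [82, 76, 74, 48, 5, 4, 3, 1, -7]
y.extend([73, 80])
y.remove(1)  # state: [82, 76, 74, 48, 5, 4, 3, -7, 73, 80]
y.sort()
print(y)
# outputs [-7, 3, 4, 5, 48, 73, 74, 76, 80, 82]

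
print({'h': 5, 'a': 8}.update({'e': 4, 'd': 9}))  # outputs None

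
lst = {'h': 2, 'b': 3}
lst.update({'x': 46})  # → {'h': 2, 'b': 3, 'x': 46}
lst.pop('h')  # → 2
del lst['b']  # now {'x': 46}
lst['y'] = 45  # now {'x': 46, 'y': 45}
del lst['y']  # {'x': 46}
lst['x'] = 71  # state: {'x': 71}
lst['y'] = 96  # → {'x': 71, 'y': 96}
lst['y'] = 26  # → {'x': 71, 'y': 26}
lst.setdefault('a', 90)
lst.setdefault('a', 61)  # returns 90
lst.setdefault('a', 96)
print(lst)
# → {'x': 71, 'y': 26, 'a': 90}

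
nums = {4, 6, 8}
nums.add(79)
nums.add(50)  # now {4, 6, 8, 50, 79}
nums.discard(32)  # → {4, 6, 8, 50, 79}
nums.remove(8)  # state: {4, 6, 50, 79}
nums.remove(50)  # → {4, 6, 79}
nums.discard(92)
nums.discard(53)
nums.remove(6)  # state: {4, 79}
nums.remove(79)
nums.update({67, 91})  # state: {4, 67, 91}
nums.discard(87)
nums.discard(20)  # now {4, 67, 91}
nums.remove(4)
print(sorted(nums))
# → [67, 91]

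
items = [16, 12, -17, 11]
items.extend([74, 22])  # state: [16, 12, -17, 11, 74, 22]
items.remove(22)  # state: [16, 12, -17, 11, 74]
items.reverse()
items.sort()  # [-17, 11, 12, 16, 74]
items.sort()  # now [-17, 11, 12, 16, 74]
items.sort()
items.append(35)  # [-17, 11, 12, 16, 74, 35]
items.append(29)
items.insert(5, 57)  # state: [-17, 11, 12, 16, 74, 57, 35, 29]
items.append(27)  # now [-17, 11, 12, 16, 74, 57, 35, 29, 27]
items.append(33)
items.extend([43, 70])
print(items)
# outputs [-17, 11, 12, 16, 74, 57, 35, 29, 27, 33, 43, 70]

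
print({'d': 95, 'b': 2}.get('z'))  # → None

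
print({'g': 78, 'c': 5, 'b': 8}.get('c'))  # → 5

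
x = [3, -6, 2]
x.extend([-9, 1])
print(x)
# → [3, -6, 2, -9, 1]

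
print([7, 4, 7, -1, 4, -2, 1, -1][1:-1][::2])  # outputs [4, -1, -2]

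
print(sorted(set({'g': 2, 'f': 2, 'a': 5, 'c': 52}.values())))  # [2, 5, 52]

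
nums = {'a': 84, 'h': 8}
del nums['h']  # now {'a': 84}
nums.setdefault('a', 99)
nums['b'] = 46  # {'a': 84, 'b': 46}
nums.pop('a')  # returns 84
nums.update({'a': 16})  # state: {'b': 46, 'a': 16}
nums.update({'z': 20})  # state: {'b': 46, 'a': 16, 'z': 20}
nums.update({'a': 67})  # {'b': 46, 'a': 67, 'z': 20}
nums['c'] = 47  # {'b': 46, 'a': 67, 'z': 20, 'c': 47}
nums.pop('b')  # 46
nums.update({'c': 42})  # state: {'a': 67, 'z': 20, 'c': 42}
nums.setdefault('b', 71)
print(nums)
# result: {'a': 67, 'z': 20, 'c': 42, 'b': 71}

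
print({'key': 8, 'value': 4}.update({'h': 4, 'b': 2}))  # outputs None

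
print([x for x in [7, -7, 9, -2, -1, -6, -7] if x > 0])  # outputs [7, 9]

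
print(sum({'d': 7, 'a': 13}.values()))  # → 20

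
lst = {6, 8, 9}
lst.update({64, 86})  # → {6, 8, 9, 64, 86}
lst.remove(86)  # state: {6, 8, 9, 64}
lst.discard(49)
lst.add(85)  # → {6, 8, 9, 64, 85}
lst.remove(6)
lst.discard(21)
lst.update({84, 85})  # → {8, 9, 64, 84, 85}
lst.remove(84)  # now {8, 9, 64, 85}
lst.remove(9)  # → {8, 64, 85}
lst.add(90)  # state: {8, 64, 85, 90}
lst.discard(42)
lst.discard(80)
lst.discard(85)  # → {8, 64, 90}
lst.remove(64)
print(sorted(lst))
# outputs [8, 90]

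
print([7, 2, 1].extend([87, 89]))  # None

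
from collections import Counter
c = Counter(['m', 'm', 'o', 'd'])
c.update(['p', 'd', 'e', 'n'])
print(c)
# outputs Counter({'m': 2, 'd': 2, 'o': 1, 'p': 1, 'e': 1, 'n': 1})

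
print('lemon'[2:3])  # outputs m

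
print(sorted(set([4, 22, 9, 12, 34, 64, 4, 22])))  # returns [4, 9, 12, 22, 34, 64]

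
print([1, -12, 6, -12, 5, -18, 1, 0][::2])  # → [1, 6, 5, 1]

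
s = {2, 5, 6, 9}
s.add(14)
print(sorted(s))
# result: [2, 5, 6, 9, 14]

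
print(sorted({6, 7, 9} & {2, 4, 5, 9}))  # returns [9]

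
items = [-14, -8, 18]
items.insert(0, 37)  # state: [37, -14, -8, 18]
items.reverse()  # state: [18, -8, -14, 37]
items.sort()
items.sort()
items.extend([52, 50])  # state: [-14, -8, 18, 37, 52, 50]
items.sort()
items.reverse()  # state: [52, 50, 37, 18, -8, -14]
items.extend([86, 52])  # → [52, 50, 37, 18, -8, -14, 86, 52]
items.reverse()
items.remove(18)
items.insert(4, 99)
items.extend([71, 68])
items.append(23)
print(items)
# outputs [52, 86, -14, -8, 99, 37, 50, 52, 71, 68, 23]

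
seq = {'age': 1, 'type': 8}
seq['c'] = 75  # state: {'age': 1, 'type': 8, 'c': 75}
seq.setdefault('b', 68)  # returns 68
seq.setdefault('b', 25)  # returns 68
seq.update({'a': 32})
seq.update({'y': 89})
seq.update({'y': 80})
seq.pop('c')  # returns 75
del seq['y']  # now {'age': 1, 'type': 8, 'b': 68, 'a': 32}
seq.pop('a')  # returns 32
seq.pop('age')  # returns 1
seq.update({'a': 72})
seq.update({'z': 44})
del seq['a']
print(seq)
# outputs {'type': 8, 'b': 68, 'z': 44}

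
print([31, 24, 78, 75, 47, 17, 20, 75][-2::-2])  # [20, 47, 78, 31]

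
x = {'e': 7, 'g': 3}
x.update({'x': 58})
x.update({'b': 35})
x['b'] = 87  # {'e': 7, 'g': 3, 'x': 58, 'b': 87}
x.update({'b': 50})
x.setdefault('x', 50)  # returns 58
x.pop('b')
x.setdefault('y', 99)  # 99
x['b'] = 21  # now {'e': 7, 'g': 3, 'x': 58, 'y': 99, 'b': 21}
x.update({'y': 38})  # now {'e': 7, 'g': 3, 'x': 58, 'y': 38, 'b': 21}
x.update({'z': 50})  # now {'e': 7, 'g': 3, 'x': 58, 'y': 38, 'b': 21, 'z': 50}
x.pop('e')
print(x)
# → {'g': 3, 'x': 58, 'y': 38, 'b': 21, 'z': 50}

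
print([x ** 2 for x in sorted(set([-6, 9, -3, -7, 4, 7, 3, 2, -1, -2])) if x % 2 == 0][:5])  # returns [36, 4, 4, 16]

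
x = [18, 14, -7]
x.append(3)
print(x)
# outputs [18, 14, -7, 3]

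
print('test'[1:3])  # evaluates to es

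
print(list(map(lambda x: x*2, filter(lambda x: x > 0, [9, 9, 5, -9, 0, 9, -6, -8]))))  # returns [18, 18, 10, 18]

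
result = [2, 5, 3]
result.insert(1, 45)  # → [2, 45, 5, 3]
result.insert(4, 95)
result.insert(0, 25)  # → [25, 2, 45, 5, 3, 95]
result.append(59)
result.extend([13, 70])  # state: [25, 2, 45, 5, 3, 95, 59, 13, 70]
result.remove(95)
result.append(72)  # [25, 2, 45, 5, 3, 59, 13, 70, 72]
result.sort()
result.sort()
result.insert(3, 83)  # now [2, 3, 5, 83, 13, 25, 45, 59, 70, 72]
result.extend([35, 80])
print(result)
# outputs [2, 3, 5, 83, 13, 25, 45, 59, 70, 72, 35, 80]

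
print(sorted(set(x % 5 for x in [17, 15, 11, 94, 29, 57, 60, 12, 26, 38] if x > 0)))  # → [0, 1, 2, 3, 4]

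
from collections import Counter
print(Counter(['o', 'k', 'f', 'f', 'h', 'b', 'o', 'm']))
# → Counter({'o': 2, 'f': 2, 'k': 1, 'h': 1, 'b': 1, 'm': 1})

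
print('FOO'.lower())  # foo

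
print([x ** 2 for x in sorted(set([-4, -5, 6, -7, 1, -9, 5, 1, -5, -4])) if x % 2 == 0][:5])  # [16, 36]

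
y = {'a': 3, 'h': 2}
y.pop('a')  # 3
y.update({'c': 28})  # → {'h': 2, 'c': 28}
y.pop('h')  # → 2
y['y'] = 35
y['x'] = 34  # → {'c': 28, 'y': 35, 'x': 34}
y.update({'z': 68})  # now {'c': 28, 'y': 35, 'x': 34, 'z': 68}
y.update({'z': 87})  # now {'c': 28, 'y': 35, 'x': 34, 'z': 87}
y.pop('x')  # 34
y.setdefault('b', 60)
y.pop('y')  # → 35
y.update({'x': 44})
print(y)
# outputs {'c': 28, 'z': 87, 'b': 60, 'x': 44}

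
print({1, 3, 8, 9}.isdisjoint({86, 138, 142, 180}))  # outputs True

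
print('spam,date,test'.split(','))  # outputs ['spam', 'date', 'test']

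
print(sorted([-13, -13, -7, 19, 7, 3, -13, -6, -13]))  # [-13, -13, -13, -13, -7, -6, 3, 7, 19]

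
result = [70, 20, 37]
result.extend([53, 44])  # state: [70, 20, 37, 53, 44]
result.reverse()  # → [44, 53, 37, 20, 70]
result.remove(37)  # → [44, 53, 20, 70]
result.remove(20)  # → [44, 53, 70]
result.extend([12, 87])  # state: [44, 53, 70, 12, 87]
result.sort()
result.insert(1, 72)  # [12, 72, 44, 53, 70, 87]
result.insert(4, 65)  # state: [12, 72, 44, 53, 65, 70, 87]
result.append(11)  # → [12, 72, 44, 53, 65, 70, 87, 11]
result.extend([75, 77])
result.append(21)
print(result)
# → [12, 72, 44, 53, 65, 70, 87, 11, 75, 77, 21]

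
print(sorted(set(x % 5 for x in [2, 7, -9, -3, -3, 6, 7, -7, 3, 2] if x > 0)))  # [1, 2, 3]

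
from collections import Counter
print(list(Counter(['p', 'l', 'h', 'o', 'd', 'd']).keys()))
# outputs ['p', 'l', 'h', 'o', 'd']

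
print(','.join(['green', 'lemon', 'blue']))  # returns green,lemon,blue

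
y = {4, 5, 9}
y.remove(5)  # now {4, 9}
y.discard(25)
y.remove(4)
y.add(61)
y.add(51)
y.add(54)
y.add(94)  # {9, 51, 54, 61, 94}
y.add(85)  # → {9, 51, 54, 61, 85, 94}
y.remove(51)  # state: {9, 54, 61, 85, 94}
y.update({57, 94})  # {9, 54, 57, 61, 85, 94}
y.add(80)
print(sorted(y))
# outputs [9, 54, 57, 61, 80, 85, 94]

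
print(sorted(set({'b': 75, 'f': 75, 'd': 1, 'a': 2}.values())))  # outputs [1, 2, 75]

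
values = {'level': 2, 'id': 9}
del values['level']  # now {'id': 9}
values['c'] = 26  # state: {'id': 9, 'c': 26}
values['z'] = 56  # {'id': 9, 'c': 26, 'z': 56}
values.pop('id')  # 9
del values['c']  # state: {'z': 56}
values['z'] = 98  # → {'z': 98}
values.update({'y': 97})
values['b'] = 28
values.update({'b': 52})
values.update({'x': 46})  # {'z': 98, 'y': 97, 'b': 52, 'x': 46}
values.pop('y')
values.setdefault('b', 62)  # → 52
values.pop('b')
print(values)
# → {'z': 98, 'x': 46}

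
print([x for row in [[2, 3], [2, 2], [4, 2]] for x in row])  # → [2, 3, 2, 2, 4, 2]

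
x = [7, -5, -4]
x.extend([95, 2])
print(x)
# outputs [7, -5, -4, 95, 2]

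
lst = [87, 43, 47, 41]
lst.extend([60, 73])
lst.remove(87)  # [43, 47, 41, 60, 73]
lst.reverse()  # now [73, 60, 41, 47, 43]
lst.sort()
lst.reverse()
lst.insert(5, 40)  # [73, 60, 47, 43, 41, 40]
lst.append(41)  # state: [73, 60, 47, 43, 41, 40, 41]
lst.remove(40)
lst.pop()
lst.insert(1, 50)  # [73, 50, 60, 47, 43, 41]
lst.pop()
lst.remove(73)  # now [50, 60, 47, 43]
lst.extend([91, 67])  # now [50, 60, 47, 43, 91, 67]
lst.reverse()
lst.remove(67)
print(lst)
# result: [91, 43, 47, 60, 50]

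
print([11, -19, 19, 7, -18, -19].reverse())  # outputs None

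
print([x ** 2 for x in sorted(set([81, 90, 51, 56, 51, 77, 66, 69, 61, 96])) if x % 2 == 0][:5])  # [3136, 4356, 8100, 9216]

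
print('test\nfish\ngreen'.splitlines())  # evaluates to ['test', 'fish', 'green']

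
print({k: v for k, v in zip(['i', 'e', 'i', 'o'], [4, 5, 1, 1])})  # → {'i': 1, 'e': 5, 'o': 1}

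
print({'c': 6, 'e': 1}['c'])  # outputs 6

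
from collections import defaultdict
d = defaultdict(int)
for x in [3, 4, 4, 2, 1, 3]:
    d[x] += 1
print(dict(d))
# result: {3: 2, 4: 2, 2: 1, 1: 1}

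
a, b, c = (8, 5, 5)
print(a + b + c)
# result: 18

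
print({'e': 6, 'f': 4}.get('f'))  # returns 4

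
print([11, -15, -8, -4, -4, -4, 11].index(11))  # 0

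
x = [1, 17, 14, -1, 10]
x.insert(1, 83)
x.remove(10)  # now [1, 83, 17, 14, -1]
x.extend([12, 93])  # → [1, 83, 17, 14, -1, 12, 93]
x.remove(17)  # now [1, 83, 14, -1, 12, 93]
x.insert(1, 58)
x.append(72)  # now [1, 58, 83, 14, -1, 12, 93, 72]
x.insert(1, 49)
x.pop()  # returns 72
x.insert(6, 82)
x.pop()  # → 93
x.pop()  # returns 12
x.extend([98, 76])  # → [1, 49, 58, 83, 14, -1, 82, 98, 76]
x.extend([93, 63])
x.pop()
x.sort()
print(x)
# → [-1, 1, 14, 49, 58, 76, 82, 83, 93, 98]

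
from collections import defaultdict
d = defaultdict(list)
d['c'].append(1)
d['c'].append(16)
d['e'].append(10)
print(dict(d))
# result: {'c': [1, 16], 'e': [10]}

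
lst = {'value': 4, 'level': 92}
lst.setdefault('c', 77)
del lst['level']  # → {'value': 4, 'c': 77}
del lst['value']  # {'c': 77}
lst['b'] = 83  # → {'c': 77, 'b': 83}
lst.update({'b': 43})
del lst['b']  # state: {'c': 77}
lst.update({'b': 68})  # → {'c': 77, 'b': 68}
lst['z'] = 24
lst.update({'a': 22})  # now {'c': 77, 'b': 68, 'z': 24, 'a': 22}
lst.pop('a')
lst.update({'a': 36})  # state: {'c': 77, 'b': 68, 'z': 24, 'a': 36}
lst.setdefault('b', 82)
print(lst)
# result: {'c': 77, 'b': 68, 'z': 24, 'a': 36}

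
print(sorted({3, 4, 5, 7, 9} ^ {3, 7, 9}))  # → [4, 5]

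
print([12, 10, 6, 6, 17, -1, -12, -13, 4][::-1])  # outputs [4, -13, -12, -1, 17, 6, 6, 10, 12]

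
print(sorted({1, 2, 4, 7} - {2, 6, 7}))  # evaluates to [1, 4]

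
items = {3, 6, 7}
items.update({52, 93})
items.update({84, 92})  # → {3, 6, 7, 52, 84, 92, 93}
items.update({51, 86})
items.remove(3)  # {6, 7, 51, 52, 84, 86, 92, 93}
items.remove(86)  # {6, 7, 51, 52, 84, 92, 93}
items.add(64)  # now {6, 7, 51, 52, 64, 84, 92, 93}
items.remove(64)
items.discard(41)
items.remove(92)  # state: {6, 7, 51, 52, 84, 93}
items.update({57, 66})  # {6, 7, 51, 52, 57, 66, 84, 93}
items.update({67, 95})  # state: {6, 7, 51, 52, 57, 66, 67, 84, 93, 95}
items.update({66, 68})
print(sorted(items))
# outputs [6, 7, 51, 52, 57, 66, 67, 68, 84, 93, 95]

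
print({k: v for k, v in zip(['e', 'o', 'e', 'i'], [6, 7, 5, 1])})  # {'e': 5, 'o': 7, 'i': 1}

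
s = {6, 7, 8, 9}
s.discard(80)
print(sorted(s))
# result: [6, 7, 8, 9]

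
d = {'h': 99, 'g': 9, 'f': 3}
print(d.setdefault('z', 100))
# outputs 100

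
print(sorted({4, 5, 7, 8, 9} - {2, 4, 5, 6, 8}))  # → [7, 9]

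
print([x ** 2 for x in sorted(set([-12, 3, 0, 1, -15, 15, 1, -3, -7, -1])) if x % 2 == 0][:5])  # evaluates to [144, 0]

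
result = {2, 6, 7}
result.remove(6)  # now {2, 7}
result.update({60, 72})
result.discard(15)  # {2, 7, 60, 72}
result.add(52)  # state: {2, 7, 52, 60, 72}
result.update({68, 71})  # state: {2, 7, 52, 60, 68, 71, 72}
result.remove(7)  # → {2, 52, 60, 68, 71, 72}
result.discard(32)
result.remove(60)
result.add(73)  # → {2, 52, 68, 71, 72, 73}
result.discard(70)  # {2, 52, 68, 71, 72, 73}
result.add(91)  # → {2, 52, 68, 71, 72, 73, 91}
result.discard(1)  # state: {2, 52, 68, 71, 72, 73, 91}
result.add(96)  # {2, 52, 68, 71, 72, 73, 91, 96}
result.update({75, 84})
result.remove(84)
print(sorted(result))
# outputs [2, 52, 68, 71, 72, 73, 75, 91, 96]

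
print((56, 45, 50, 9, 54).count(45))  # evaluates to 1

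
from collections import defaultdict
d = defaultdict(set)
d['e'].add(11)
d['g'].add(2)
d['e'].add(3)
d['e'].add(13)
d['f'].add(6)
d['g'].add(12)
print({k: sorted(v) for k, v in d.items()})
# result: {'e': [3, 11, 13], 'g': [2, 12], 'f': [6]}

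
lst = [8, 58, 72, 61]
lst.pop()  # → 61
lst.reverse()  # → [72, 58, 8]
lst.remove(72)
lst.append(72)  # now [58, 8, 72]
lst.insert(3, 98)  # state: [58, 8, 72, 98]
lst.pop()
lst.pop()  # 72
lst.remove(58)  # [8]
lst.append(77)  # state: [8, 77]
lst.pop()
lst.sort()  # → [8]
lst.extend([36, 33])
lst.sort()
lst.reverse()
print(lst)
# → [36, 33, 8]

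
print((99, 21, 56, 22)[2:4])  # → (56, 22)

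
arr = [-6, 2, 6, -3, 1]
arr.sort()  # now [-6, -3, 1, 2, 6]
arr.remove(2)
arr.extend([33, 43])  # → [-6, -3, 1, 6, 33, 43]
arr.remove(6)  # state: [-6, -3, 1, 33, 43]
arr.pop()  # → 43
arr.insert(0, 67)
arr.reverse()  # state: [33, 1, -3, -6, 67]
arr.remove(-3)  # [33, 1, -6, 67]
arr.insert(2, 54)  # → [33, 1, 54, -6, 67]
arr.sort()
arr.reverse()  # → [67, 54, 33, 1, -6]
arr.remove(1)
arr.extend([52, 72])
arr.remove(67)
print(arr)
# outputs [54, 33, -6, 52, 72]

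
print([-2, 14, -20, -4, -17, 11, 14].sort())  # None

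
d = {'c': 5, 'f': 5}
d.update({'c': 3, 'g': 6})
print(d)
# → {'c': 3, 'f': 5, 'g': 6}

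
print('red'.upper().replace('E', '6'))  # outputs R6D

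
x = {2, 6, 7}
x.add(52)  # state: {2, 6, 7, 52}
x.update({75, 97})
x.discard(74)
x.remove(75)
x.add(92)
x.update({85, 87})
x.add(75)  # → {2, 6, 7, 52, 75, 85, 87, 92, 97}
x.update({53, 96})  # {2, 6, 7, 52, 53, 75, 85, 87, 92, 96, 97}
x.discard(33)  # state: {2, 6, 7, 52, 53, 75, 85, 87, 92, 96, 97}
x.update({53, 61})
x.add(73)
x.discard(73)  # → {2, 6, 7, 52, 53, 61, 75, 85, 87, 92, 96, 97}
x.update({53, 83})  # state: {2, 6, 7, 52, 53, 61, 75, 83, 85, 87, 92, 96, 97}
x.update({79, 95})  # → {2, 6, 7, 52, 53, 61, 75, 79, 83, 85, 87, 92, 95, 96, 97}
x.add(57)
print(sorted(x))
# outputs [2, 6, 7, 52, 53, 57, 61, 75, 79, 83, 85, 87, 92, 95, 96, 97]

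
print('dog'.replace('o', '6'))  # d6g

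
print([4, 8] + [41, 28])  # [4, 8, 41, 28]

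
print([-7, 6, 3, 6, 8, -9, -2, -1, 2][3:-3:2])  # [6, -9]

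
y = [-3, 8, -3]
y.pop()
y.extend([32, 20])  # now [-3, 8, 32, 20]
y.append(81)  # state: [-3, 8, 32, 20, 81]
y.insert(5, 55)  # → [-3, 8, 32, 20, 81, 55]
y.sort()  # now [-3, 8, 20, 32, 55, 81]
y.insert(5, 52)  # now [-3, 8, 20, 32, 55, 52, 81]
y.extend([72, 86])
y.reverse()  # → [86, 72, 81, 52, 55, 32, 20, 8, -3]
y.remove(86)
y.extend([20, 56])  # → [72, 81, 52, 55, 32, 20, 8, -3, 20, 56]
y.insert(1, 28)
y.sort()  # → [-3, 8, 20, 20, 28, 32, 52, 55, 56, 72, 81]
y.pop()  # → 81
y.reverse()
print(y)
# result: [72, 56, 55, 52, 32, 28, 20, 20, 8, -3]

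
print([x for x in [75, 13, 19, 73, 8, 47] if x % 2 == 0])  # [8]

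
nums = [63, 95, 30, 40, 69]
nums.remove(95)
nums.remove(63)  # [30, 40, 69]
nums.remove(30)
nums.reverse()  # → [69, 40]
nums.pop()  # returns 40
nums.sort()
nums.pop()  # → 69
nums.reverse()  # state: []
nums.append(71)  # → [71]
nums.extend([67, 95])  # [71, 67, 95]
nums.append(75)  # [71, 67, 95, 75]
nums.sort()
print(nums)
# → [67, 71, 75, 95]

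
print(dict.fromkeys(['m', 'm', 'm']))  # {'m': None}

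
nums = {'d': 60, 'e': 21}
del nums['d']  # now {'e': 21}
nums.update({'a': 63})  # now {'e': 21, 'a': 63}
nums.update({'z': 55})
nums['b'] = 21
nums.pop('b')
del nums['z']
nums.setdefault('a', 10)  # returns 63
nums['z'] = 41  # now {'e': 21, 'a': 63, 'z': 41}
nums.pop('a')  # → 63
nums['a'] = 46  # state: {'e': 21, 'z': 41, 'a': 46}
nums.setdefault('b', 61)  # 61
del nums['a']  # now {'e': 21, 'z': 41, 'b': 61}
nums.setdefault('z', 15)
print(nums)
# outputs {'e': 21, 'z': 41, 'b': 61}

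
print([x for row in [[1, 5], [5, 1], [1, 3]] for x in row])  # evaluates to [1, 5, 5, 1, 1, 3]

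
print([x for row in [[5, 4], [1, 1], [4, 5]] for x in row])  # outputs [5, 4, 1, 1, 4, 5]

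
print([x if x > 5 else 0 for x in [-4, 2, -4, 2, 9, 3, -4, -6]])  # [0, 0, 0, 0, 9, 0, 0, 0]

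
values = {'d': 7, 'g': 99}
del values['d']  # {'g': 99}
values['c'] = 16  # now {'g': 99, 'c': 16}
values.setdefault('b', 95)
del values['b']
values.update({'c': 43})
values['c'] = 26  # {'g': 99, 'c': 26}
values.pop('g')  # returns 99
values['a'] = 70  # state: {'c': 26, 'a': 70}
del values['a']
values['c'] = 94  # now {'c': 94}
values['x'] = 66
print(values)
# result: {'c': 94, 'x': 66}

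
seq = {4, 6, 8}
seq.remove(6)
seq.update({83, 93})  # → {4, 8, 83, 93}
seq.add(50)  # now {4, 8, 50, 83, 93}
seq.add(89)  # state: {4, 8, 50, 83, 89, 93}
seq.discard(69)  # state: {4, 8, 50, 83, 89, 93}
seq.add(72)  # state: {4, 8, 50, 72, 83, 89, 93}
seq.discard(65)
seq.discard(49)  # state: {4, 8, 50, 72, 83, 89, 93}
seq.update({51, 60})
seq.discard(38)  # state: {4, 8, 50, 51, 60, 72, 83, 89, 93}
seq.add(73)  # {4, 8, 50, 51, 60, 72, 73, 83, 89, 93}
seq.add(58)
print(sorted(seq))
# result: [4, 8, 50, 51, 58, 60, 72, 73, 83, 89, 93]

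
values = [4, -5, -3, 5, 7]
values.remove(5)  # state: [4, -5, -3, 7]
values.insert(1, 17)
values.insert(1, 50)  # [4, 50, 17, -5, -3, 7]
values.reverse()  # [7, -3, -5, 17, 50, 4]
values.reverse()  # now [4, 50, 17, -5, -3, 7]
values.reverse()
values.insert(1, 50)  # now [7, 50, -3, -5, 17, 50, 4]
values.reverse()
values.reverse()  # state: [7, 50, -3, -5, 17, 50, 4]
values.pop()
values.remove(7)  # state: [50, -3, -5, 17, 50]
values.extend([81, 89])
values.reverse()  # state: [89, 81, 50, 17, -5, -3, 50]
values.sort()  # [-5, -3, 17, 50, 50, 81, 89]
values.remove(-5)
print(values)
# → [-3, 17, 50, 50, 81, 89]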